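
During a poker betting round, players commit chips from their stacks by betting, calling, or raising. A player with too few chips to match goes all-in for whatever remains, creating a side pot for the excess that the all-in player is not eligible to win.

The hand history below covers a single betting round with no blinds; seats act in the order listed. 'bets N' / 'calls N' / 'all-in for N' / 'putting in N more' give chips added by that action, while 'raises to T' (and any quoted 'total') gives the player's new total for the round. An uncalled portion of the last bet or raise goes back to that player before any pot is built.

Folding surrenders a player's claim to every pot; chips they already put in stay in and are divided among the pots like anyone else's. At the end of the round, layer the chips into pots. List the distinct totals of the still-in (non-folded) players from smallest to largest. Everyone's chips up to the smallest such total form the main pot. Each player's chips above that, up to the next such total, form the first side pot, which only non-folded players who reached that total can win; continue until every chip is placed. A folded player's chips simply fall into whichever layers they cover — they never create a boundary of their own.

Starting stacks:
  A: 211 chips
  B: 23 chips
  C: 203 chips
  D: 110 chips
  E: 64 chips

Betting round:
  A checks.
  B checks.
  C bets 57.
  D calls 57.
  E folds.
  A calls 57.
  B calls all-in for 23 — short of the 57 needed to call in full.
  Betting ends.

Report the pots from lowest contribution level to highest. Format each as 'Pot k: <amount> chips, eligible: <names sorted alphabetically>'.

Contributions: A=57, B=23, C=57, D=57
Folded: E
Pot levels (distinct totals of non-folded players): 23, 57
Layer 1-23: 23 each from A, B, C, D = 23*4 = 92 chips; eligible A, B, C, D
Layer 24-57: 34 each from A, C, D = 34*3 = 102 chips; eligible A, C, D

Pot 1: 92 chips, eligible: A, B, C, D
Pot 2: 102 chips, eligible: A, C, D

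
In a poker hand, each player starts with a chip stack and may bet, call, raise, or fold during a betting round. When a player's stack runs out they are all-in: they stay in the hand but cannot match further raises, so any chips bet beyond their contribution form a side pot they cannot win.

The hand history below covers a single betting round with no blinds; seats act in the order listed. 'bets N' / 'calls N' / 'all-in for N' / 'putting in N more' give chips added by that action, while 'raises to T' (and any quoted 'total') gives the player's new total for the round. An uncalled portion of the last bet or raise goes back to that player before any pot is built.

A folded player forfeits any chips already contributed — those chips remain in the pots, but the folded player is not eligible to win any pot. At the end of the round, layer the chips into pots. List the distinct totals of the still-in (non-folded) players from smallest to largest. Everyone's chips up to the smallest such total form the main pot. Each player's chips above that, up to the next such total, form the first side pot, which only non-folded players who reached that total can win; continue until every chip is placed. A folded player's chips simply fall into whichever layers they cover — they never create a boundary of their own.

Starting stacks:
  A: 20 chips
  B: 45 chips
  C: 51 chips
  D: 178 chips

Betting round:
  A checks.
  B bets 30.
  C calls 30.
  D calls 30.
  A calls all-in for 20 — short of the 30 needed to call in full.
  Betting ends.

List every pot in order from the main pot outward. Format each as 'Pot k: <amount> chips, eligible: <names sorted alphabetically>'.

Pot 1: 80 chips, eligible: A, B, C, D
Pot 2: 30 chips, eligible: B, C, D

Derivation:
Contributions: A=20, B=30, C=30, D=30
Pot levels (distinct totals of non-folded players): 20, 30
Layer 1-20: 20 each from A, B, C, D = 20*4 = 80 chips; eligible A, B, C, D
Layer 21-30: 10 each from B, C, D = 10*3 = 30 chips; eligible B, C, D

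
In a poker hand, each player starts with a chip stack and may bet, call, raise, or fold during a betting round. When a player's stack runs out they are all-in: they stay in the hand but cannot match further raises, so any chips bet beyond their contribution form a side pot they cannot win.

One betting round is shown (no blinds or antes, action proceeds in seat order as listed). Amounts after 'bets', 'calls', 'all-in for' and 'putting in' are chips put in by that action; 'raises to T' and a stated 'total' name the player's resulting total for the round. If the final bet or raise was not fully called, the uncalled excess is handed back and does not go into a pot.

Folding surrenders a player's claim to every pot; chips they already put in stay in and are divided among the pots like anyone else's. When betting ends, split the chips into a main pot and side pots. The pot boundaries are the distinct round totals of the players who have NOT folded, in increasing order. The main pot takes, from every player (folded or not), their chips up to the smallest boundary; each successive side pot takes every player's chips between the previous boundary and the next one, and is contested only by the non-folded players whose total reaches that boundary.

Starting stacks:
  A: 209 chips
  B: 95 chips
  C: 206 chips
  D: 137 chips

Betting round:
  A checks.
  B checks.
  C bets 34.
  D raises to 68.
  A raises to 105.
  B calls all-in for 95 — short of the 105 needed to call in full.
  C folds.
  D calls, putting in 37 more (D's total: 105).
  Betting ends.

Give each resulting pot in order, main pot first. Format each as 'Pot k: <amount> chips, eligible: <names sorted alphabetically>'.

Contributions: A=105, B=95, C=34, D=105
Folded: C
Pot levels (distinct totals of non-folded players): 95, 105
Layer 1-95: A 95 + B 95 + C 34 + D 95 = 319 chips; eligible A, B, D
Layer 96-105: 10 each from A, D = 10*2 = 20 chips; eligible A, D

Pot 1: 319 chips, eligible: A, B, D
Pot 2: 20 chips, eligible: A, D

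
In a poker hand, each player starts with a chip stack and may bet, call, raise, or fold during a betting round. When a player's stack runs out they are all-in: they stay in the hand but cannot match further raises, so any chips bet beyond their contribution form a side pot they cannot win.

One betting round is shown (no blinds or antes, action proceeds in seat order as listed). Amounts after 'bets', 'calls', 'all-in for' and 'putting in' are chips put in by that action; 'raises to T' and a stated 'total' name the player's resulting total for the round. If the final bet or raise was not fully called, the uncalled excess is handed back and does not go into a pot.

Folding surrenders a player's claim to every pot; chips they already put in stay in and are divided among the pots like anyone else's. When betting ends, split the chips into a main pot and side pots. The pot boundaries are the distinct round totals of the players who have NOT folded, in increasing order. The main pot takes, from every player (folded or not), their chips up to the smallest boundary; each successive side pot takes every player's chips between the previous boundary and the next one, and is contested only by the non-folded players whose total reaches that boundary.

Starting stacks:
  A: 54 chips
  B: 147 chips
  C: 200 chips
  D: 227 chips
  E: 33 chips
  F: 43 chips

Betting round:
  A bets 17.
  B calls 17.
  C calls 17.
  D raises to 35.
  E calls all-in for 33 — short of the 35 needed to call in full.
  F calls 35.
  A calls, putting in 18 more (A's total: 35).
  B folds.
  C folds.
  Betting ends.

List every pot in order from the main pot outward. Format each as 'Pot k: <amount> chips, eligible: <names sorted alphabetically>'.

Pot 1: 166 chips, eligible: A, D, E, F
Pot 2: 6 chips, eligible: A, D, F

Derivation:
Contributions: A=35, B=17, C=17, D=35, E=33, F=35
Folded: B, C
Pot levels (distinct totals of non-folded players): 33, 35
Layer 1-33: A 33 + B 17 + C 17 + D 33 + E 33 + F 33 = 166 chips; eligible A, D, E, F
Layer 34-35: 2 each from A, D, F = 2*3 = 6 chips; eligible A, D, F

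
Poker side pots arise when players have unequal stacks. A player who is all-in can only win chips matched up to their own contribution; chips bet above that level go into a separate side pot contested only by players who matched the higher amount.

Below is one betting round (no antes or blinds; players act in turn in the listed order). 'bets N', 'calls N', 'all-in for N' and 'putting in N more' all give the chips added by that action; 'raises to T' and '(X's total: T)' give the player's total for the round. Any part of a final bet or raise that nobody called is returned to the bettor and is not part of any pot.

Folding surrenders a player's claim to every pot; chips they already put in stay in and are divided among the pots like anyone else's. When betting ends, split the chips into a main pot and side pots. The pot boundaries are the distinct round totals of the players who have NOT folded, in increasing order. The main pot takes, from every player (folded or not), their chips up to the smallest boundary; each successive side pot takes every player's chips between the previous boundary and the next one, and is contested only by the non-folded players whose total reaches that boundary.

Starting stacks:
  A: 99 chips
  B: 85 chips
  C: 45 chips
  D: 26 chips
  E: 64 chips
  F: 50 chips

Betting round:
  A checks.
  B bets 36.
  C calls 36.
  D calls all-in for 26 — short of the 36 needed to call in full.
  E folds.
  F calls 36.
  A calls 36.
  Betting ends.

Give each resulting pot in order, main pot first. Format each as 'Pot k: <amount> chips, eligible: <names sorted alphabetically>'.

Contributions: A=36, B=36, C=36, D=26, F=36
Folded: E
Pot levels (distinct totals of non-folded players): 26, 36
Layer 1-26: 26 each from A, B, C, D, F = 26*5 = 130 chips; eligible A, B, C, D, F
Layer 27-36: 10 each from A, B, C, F = 10*4 = 40 chips; eligible A, B, C, F

Pot 1: 130 chips, eligible: A, B, C, D, F
Pot 2: 40 chips, eligible: A, B, C, F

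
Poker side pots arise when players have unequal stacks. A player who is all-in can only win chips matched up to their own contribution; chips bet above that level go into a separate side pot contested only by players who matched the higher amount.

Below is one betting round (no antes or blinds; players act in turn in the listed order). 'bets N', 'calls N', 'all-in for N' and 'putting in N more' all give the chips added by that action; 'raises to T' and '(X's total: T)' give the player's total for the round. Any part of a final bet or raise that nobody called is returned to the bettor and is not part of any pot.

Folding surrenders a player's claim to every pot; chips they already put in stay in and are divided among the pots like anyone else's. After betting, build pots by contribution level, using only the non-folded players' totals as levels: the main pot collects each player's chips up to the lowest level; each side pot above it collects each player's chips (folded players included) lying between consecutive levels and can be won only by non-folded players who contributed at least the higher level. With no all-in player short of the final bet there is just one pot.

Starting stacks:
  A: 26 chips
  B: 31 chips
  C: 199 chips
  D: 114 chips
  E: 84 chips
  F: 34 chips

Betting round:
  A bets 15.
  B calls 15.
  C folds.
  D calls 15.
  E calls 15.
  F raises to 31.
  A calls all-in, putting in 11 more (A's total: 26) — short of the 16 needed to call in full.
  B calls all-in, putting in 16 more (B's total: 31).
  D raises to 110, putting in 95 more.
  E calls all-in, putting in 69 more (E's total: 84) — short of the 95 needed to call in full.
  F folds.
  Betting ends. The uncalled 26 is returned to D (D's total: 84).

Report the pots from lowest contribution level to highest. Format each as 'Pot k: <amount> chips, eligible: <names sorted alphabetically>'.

Contributions (after 26 returned to D): A=26, B=31, D=84, E=84, F=31
Folded: C, F
Pot levels (distinct totals of non-folded players): 26, 31, 84
Layer 1-26: 26 each from A, B, D, E, F = 26*5 = 130 chips; eligible A, B, D, E
Layer 27-31: 5 each from B, D, E, F = 5*4 = 20 chips; eligible B, D, E
Layer 32-84: 53 each from D, E = 53*2 = 106 chips; eligible D, E

Pot 1: 130 chips, eligible: A, B, D, E
Pot 2: 20 chips, eligible: B, D, E
Pot 3: 106 chips, eligible: D, E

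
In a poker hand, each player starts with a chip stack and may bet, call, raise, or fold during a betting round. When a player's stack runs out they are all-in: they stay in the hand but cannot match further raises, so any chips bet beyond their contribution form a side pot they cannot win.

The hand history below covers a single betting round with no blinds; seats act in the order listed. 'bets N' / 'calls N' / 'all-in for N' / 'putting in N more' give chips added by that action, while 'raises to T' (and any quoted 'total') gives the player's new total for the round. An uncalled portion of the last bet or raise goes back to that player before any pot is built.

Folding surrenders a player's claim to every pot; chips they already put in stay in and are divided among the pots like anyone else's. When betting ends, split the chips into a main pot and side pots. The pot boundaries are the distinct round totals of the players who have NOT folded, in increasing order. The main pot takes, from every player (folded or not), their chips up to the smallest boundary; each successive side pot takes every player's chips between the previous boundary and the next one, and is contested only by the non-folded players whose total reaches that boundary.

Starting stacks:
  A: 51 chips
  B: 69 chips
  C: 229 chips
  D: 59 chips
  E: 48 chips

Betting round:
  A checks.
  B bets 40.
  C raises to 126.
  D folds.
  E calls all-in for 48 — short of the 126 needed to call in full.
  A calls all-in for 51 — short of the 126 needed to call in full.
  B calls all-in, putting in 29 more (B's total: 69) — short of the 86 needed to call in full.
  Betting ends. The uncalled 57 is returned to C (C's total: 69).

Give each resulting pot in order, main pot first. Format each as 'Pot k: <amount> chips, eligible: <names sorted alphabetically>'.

Contributions (after 57 returned to C): A=51, B=69, C=69, E=48
Folded: D
Pot levels (distinct totals of non-folded players): 48, 51, 69
Layer 1-48: 48 each from A, B, C, E = 48*4 = 192 chips; eligible A, B, C, E
Layer 49-51: 3 each from A, B, C = 3*3 = 9 chips; eligible A, B, C
Layer 52-69: 18 each from B, C = 18*2 = 36 chips; eligible B, C

Pot 1: 192 chips, eligible: A, B, C, E
Pot 2: 9 chips, eligible: A, B, C
Pot 3: 36 chips, eligible: B, C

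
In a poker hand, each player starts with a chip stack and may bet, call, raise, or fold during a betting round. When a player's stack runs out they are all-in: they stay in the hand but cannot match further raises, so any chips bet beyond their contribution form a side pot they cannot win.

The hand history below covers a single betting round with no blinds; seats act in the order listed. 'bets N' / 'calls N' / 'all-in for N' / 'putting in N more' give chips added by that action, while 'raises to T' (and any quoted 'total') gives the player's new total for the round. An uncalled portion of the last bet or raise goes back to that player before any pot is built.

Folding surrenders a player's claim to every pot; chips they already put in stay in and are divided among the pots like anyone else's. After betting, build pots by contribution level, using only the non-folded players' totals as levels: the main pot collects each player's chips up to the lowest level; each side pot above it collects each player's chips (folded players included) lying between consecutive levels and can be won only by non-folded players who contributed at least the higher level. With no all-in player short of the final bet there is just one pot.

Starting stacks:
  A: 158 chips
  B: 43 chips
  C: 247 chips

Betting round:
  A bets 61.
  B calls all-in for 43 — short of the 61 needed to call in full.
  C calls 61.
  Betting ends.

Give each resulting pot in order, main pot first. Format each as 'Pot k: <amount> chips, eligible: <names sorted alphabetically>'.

Pot 1: 129 chips, eligible: A, B, C
Pot 2: 36 chips, eligible: A, C

Derivation:
Contributions: A=61, B=43, C=61
Pot levels (distinct totals of non-folded players): 43, 61
Layer 1-43: 43 each from A, B, C = 43*3 = 129 chips; eligible A, B, C
Layer 44-61: 18 each from A, C = 18*2 = 36 chips; eligible A, C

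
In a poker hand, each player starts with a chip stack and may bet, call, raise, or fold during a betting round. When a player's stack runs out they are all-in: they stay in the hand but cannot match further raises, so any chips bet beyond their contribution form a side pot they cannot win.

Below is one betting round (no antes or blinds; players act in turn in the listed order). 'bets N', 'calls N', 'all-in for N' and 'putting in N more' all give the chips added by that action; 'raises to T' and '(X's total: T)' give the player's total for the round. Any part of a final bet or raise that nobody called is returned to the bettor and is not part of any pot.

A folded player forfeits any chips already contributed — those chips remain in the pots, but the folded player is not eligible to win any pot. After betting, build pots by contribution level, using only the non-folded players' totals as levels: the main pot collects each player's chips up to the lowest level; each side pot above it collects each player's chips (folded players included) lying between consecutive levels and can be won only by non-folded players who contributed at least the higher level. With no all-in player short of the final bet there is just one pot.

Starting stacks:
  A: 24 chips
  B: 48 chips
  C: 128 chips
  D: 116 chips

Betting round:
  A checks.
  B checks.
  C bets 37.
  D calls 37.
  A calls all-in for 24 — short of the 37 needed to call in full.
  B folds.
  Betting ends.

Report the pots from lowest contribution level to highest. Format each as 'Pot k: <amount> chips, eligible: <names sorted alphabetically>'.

Contributions: A=24, C=37, D=37
Folded: B
Pot levels (distinct totals of non-folded players): 24, 37
Layer 1-24: 24 each from A, C, D = 24*3 = 72 chips; eligible A, C, D
Layer 25-37: 13 each from C, D = 13*2 = 26 chips; eligible C, D

Pot 1: 72 chips, eligible: A, C, D
Pot 2: 26 chips, eligible: C, D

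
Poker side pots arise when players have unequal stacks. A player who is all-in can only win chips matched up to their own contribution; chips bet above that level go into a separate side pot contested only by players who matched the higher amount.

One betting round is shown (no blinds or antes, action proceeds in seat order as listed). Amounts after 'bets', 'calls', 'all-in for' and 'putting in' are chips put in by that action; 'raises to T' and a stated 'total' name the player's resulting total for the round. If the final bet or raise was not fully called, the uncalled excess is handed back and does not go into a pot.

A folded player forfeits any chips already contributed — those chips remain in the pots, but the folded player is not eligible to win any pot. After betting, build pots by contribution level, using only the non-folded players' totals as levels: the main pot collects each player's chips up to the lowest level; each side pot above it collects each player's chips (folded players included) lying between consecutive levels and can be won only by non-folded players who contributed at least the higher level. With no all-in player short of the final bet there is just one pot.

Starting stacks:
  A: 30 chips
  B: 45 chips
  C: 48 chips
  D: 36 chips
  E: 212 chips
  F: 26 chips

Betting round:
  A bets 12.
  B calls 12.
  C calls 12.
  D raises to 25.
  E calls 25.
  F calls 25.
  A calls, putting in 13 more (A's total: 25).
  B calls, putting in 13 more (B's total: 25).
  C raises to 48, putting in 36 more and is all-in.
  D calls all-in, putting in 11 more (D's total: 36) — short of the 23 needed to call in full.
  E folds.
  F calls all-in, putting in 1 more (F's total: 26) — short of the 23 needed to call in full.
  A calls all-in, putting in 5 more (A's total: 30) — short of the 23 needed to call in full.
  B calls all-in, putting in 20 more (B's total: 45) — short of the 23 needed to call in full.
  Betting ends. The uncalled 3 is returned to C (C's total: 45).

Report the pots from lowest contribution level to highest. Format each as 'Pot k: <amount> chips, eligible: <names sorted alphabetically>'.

Contributions (after 3 returned to C): A=30, B=45, C=45, D=36, E=25, F=26
Folded: E
Pot levels (distinct totals of non-folded players): 26, 30, 36, 45
Layer 1-26: A 26 + B 26 + C 26 + D 26 + E 25 + F 26 = 155 chips; eligible A, B, C, D, F
Layer 27-30: 4 each from A, B, C, D = 4*4 = 16 chips; eligible A, B, C, D
Layer 31-36: 6 each from B, C, D = 6*3 = 18 chips; eligible B, C, D
Layer 37-45: 9 each from B, C = 9*2 = 18 chips; eligible B, C

Pot 1: 155 chips, eligible: A, B, C, D, F
Pot 2: 16 chips, eligible: A, B, C, D
Pot 3: 18 chips, eligible: B, C, D
Pot 4: 18 chips, eligible: B, C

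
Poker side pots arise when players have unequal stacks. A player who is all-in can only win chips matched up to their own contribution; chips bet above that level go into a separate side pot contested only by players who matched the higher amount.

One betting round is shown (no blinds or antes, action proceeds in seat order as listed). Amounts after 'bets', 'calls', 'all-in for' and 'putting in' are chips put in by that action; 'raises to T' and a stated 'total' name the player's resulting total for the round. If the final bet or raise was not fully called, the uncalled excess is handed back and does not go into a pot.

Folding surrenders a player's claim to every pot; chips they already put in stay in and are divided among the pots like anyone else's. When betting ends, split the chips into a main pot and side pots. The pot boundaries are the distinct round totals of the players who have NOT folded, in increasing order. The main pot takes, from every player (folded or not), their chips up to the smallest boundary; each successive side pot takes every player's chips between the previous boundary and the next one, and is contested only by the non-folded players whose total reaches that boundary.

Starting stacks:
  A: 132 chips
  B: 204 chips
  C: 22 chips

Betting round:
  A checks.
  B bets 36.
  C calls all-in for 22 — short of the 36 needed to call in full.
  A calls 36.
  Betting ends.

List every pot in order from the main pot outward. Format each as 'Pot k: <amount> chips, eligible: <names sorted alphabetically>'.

Pot 1: 66 chips, eligible: A, B, C
Pot 2: 28 chips, eligible: A, B

Derivation:
Contributions: A=36, B=36, C=22
Pot levels (distinct totals of non-folded players): 22, 36
Layer 1-22: 22 each from A, B, C = 22*3 = 66 chips; eligible A, B, C
Layer 23-36: 14 each from A, B = 14*2 = 28 chips; eligible A, B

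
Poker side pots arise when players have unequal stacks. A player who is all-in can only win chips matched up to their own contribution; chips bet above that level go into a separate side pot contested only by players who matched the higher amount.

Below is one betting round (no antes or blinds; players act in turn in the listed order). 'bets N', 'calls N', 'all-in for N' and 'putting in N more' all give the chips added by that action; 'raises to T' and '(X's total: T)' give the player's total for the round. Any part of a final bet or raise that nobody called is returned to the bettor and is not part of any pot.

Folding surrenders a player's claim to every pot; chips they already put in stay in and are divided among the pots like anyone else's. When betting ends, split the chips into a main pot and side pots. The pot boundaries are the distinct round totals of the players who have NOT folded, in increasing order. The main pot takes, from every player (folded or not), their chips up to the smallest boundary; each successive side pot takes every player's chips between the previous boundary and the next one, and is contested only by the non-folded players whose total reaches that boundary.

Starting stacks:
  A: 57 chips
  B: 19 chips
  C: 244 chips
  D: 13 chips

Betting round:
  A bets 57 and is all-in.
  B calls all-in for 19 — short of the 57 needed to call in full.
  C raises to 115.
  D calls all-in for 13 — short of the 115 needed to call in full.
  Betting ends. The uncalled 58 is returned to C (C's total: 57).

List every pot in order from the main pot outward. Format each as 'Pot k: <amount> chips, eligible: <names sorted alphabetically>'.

Pot 1: 52 chips, eligible: A, B, C, D
Pot 2: 18 chips, eligible: A, B, C
Pot 3: 76 chips, eligible: A, C

Derivation:
Contributions (after 58 returned to C): A=57, B=19, C=57, D=13
Pot levels (distinct totals of non-folded players): 13, 19, 57
Layer 1-13: 13 each from A, B, C, D = 13*4 = 52 chips; eligible A, B, C, D
Layer 14-19: 6 each from A, B, C = 6*3 = 18 chips; eligible A, B, C
Layer 20-57: 38 each from A, C = 38*2 = 76 chips; eligible A, C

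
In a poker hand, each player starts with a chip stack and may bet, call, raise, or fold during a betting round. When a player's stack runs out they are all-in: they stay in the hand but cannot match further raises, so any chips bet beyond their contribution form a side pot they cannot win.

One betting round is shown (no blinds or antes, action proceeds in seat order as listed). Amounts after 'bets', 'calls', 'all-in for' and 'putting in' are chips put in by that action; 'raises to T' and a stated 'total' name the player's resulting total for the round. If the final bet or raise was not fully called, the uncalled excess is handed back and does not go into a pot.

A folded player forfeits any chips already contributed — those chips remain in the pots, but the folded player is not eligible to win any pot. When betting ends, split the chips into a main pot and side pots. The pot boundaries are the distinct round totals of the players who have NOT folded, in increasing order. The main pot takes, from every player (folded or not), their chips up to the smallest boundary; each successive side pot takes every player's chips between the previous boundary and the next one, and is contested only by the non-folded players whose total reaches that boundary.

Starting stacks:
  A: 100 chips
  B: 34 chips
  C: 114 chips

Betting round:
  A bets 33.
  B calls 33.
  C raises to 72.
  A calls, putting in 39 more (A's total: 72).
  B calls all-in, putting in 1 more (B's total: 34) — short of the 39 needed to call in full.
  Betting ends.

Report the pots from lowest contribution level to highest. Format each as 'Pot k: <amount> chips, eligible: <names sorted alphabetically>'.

Contributions: A=72, B=34, C=72
Pot levels (distinct totals of non-folded players): 34, 72
Layer 1-34: 34 each from A, B, C = 34*3 = 102 chips; eligible A, B, C
Layer 35-72: 38 each from A, C = 38*2 = 76 chips; eligible A, C

Pot 1: 102 chips, eligible: A, B, C
Pot 2: 76 chips, eligible: A, C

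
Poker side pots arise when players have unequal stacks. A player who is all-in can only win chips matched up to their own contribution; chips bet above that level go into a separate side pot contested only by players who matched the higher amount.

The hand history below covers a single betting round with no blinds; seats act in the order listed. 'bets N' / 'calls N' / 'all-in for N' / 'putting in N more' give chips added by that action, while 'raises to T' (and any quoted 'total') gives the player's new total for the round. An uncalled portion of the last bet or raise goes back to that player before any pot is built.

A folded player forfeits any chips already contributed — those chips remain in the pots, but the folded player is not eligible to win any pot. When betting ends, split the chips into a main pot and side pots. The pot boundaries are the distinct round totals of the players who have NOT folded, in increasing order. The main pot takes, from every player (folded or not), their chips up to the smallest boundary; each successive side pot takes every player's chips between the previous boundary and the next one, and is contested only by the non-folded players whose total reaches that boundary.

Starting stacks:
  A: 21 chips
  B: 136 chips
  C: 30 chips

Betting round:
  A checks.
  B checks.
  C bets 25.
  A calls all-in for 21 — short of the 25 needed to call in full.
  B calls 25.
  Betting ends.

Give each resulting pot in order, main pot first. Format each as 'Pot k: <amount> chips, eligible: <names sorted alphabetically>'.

Pot 1: 63 chips, eligible: A, B, C
Pot 2: 8 chips, eligible: B, C

Derivation:
Contributions: A=21, B=25, C=25
Pot levels (distinct totals of non-folded players): 21, 25
Layer 1-21: 21 each from A, B, C = 21*3 = 63 chips; eligible A, B, C
Layer 22-25: 4 each from B, C = 4*2 = 8 chips; eligible B, C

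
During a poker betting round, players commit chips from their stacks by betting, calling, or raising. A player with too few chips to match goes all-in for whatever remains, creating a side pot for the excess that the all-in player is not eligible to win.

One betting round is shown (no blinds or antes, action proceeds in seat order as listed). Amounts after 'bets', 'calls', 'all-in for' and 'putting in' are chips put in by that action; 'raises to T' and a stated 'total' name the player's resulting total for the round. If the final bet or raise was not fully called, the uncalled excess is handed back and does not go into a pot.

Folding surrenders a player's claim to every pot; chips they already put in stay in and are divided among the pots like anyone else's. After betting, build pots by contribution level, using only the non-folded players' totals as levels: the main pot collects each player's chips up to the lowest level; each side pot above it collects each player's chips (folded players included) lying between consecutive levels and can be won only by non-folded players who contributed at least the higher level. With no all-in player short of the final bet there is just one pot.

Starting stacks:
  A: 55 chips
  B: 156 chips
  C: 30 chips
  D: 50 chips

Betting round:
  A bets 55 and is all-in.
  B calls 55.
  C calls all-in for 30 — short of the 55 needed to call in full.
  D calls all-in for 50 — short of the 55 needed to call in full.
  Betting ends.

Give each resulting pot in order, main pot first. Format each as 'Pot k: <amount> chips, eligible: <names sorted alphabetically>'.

Pot 1: 120 chips, eligible: A, B, C, D
Pot 2: 60 chips, eligible: A, B, D
Pot 3: 10 chips, eligible: A, B

Derivation:
Contributions: A=55, B=55, C=30, D=50
Pot levels (distinct totals of non-folded players): 30, 50, 55
Layer 1-30: 30 each from A, B, C, D = 30*4 = 120 chips; eligible A, B, C, D
Layer 31-50: 20 each from A, B, D = 20*3 = 60 chips; eligible A, B, D
Layer 51-55: 5 each from A, B = 5*2 = 10 chips; eligible A, B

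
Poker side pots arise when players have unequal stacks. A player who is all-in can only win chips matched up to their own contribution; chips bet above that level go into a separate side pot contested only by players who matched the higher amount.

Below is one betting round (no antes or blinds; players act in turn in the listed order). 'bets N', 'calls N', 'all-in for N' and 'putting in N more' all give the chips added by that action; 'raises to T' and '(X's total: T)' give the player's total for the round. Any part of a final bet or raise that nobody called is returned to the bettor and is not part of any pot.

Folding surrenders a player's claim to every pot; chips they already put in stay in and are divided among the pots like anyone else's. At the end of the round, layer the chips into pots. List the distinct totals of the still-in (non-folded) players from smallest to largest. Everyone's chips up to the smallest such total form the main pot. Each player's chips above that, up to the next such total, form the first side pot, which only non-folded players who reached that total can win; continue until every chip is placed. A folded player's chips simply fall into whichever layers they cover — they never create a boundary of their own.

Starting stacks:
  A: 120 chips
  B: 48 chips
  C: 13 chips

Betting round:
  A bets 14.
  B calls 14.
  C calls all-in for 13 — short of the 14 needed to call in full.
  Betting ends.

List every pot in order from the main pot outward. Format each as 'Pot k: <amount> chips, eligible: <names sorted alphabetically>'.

Contributions: A=14, B=14, C=13
Pot levels (distinct totals of non-folded players): 13, 14
Layer 1-13: 13 each from A, B, C = 13*3 = 39 chips; eligible A, B, C
Layer 14-14: 1 each from A, B = 1*2 = 2 chips; eligible A, B

Pot 1: 39 chips, eligible: A, B, C
Pot 2: 2 chips, eligible: A, B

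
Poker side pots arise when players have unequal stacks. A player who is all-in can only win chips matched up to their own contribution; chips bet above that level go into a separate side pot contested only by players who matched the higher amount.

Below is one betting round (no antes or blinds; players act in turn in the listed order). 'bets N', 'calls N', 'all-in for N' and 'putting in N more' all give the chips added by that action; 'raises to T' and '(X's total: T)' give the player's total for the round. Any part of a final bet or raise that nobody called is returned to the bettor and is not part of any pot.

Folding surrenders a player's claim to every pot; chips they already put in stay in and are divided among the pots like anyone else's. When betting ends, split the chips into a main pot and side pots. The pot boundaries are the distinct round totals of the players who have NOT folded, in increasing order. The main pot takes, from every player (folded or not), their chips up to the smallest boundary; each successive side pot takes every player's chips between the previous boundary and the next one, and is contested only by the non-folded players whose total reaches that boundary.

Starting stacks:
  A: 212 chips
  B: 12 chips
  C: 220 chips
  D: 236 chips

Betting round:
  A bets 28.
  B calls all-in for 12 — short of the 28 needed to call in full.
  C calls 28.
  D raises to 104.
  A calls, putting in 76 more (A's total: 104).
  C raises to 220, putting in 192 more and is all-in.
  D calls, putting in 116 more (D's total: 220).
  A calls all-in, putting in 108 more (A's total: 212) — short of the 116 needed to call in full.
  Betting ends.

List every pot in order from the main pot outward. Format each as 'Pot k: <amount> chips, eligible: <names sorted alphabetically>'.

Pot 1: 48 chips, eligible: A, B, C, D
Pot 2: 600 chips, eligible: A, C, D
Pot 3: 16 chips, eligible: C, D

Derivation:
Contributions: A=212, B=12, C=220, D=220
Pot levels (distinct totals of non-folded players): 12, 212, 220
Layer 1-12: 12 each from A, B, C, D = 12*4 = 48 chips; eligible A, B, C, D
Layer 13-212: 200 each from A, C, D = 200*3 = 600 chips; eligible A, C, D
Layer 213-220: 8 each from C, D = 8*2 = 16 chips; eligible C, D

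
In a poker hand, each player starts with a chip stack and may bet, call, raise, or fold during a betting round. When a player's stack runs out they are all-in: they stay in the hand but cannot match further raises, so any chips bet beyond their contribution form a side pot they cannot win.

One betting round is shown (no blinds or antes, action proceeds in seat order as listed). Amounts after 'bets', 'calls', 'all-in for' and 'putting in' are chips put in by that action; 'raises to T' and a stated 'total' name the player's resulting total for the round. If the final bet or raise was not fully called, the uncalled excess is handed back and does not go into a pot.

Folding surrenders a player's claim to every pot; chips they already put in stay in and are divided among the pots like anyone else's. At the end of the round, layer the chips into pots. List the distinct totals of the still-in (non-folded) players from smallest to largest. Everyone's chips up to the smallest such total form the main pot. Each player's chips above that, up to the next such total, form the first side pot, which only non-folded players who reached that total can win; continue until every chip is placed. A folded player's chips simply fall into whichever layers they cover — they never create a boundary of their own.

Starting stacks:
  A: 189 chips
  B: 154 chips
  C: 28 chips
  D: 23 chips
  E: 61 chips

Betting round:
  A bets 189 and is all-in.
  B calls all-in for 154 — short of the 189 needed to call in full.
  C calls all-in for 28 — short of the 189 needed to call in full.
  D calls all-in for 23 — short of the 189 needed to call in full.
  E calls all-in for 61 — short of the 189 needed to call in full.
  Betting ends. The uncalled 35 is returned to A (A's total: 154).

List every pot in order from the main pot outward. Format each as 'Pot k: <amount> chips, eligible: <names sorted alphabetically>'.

Contributions (after 35 returned to A): A=154, B=154, C=28, D=23, E=61
Pot levels (distinct totals of non-folded players): 23, 28, 61, 154
Layer 1-23: 23 each from A, B, C, D, E = 23*5 = 115 chips; eligible A, B, C, D, E
Layer 24-28: 5 each from A, B, C, E = 5*4 = 20 chips; eligible A, B, C, E
Layer 29-61: 33 each from A, B, E = 33*3 = 99 chips; eligible A, B, E
Layer 62-154: 93 each from A, B = 93*2 = 186 chips; eligible A, B

Pot 1: 115 chips, eligible: A, B, C, D, E
Pot 2: 20 chips, eligible: A, B, C, E
Pot 3: 99 chips, eligible: A, B, E
Pot 4: 186 chips, eligible: A, B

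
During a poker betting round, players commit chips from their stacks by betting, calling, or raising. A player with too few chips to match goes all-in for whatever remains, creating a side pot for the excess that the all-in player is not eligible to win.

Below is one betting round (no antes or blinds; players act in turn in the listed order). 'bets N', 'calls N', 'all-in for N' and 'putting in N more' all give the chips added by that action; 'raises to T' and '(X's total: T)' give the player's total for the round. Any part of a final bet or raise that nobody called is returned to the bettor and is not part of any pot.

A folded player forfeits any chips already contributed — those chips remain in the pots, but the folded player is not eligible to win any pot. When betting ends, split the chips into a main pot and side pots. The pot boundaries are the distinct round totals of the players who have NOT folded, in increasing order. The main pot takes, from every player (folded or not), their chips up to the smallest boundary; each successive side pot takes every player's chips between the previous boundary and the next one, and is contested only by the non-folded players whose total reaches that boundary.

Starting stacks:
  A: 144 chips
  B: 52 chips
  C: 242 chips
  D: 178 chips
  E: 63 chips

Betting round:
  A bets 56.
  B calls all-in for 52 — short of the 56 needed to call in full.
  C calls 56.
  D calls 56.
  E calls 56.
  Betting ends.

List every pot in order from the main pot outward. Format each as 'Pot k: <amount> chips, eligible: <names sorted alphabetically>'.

Pot 1: 260 chips, eligible: A, B, C, D, E
Pot 2: 16 chips, eligible: A, C, D, E

Derivation:
Contributions: A=56, B=52, C=56, D=56, E=56
Pot levels (distinct totals of non-folded players): 52, 56
Layer 1-52: 52 each from A, B, C, D, E = 52*5 = 260 chips; eligible A, B, C, D, E
Layer 53-56: 4 each from A, C, D, E = 4*4 = 16 chips; eligible A, C, D, E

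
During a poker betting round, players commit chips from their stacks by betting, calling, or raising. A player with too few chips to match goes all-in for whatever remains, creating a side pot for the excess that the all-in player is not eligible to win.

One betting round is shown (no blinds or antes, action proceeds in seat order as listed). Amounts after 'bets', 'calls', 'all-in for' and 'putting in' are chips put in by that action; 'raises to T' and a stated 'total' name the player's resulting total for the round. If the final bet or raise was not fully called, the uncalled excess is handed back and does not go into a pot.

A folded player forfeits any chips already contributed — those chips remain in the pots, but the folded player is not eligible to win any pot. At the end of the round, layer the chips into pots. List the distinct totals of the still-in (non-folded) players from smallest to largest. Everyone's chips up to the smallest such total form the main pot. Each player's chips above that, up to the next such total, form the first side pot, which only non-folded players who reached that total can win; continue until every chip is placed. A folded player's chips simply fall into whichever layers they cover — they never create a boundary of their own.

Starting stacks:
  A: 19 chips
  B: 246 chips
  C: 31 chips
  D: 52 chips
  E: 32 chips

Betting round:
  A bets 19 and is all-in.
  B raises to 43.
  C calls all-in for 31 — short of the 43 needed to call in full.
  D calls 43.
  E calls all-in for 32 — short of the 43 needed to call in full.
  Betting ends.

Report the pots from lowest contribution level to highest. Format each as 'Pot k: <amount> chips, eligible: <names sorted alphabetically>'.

Contributions: A=19, B=43, C=31, D=43, E=32
Pot levels (distinct totals of non-folded players): 19, 31, 32, 43
Layer 1-19: 19 each from A, B, C, D, E = 19*5 = 95 chips; eligible A, B, C, D, E
Layer 20-31: 12 each from B, C, D, E = 12*4 = 48 chips; eligible B, C, D, E
Layer 32-32: 1 each from B, D, E = 1*3 = 3 chips; eligible B, D, E
Layer 33-43: 11 each from B, D = 11*2 = 22 chips; eligible B, D

Pot 1: 95 chips, eligible: A, B, C, D, E
Pot 2: 48 chips, eligible: B, C, D, E
Pot 3: 3 chips, eligible: B, D, E
Pot 4: 22 chips, eligible: B, D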